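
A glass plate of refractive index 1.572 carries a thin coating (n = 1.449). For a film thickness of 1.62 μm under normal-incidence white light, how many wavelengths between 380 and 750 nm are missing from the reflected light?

At the upper boundary (n = 1.0 to n = 1.449) the reflected ray undergoes a half-wave phase shift.
Bottom surface (1.449 → 1.572): reflection off a higher-index medium gives a half-wave phase shift.
The two reflections carry the same phase change, so no net offset.
With no net inversion, destructive interference in reflection requires 2 n t = (m + ½) λ.
λ = 2 n t / (m + ½) = 4695 / (m + ½) nm.
m=5: 854 nm (IR); m=6: 722 nm (visible); m=7: 626 nm (visible); m=8: 552 nm (visible); m=9: 494 nm (visible); m=10: 447 nm (visible); m=11: 408 nm (visible); m=12: 376 nm (UV).

6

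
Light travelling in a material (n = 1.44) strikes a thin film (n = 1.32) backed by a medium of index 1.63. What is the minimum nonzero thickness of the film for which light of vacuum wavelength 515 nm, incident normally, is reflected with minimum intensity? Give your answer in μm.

At the upper boundary (n = 1.44 to n = 1.32) the reflected ray undergoes no phase shift.
Bottom surface (1.32 → 1.63): reflection off a higher-index medium gives a half-wave phase shift.
Exactly one π shift → a net half-wave offset.
With one net inversion, destructive interference in reflection requires 2 n t = m λ.
Minimum nonzero at m = 1: t = λ / (2 n) = 515 / (2 × 1.32) = 195 nm.

0.195 μm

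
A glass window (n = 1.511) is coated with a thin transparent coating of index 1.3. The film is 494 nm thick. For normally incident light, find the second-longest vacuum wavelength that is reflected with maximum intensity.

At the upper boundary (n = 1.0 to n = 1.3) the reflected ray undergoes a half-wave phase shift.
Ray reflecting at the bottom interface goes from n = 1.3 toward n = 1.511: a half-wave phase shift.
Net: no relative phase inversion (both shifts match).
For maximum reflection here: 2 n t = m λ.
λ = 2 n t / m. The second-longest wavelength is m = 2: λ = 2 × 1.3 × 494 / 2.00 = 642 nm.

642 nm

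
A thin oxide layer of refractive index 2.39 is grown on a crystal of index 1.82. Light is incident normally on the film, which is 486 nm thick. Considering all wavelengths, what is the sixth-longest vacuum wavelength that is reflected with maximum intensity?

422 nm

Top surface (1.0 → 2.39): reflection off a higher-index medium gives a half-wave phase shift.
Bottom surface (2.39 → 1.82): reflection off a lower-index medium gives no phase shift.
Exactly one π shift → a net half-wave offset.
So the condition for constructive reflection is 2 n t = (m + ½) λ.
λ = 2 n t / (m + ½). The sixth-longest wavelength is m = 5: λ = 2 × 2.39 × 486 / 5.50 = 422 nm.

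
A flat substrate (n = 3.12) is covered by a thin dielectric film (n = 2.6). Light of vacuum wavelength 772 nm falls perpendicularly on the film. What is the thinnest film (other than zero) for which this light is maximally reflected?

148 nm

At the upper boundary (n = 1.0 to n = 2.6) the reflected ray undergoes a half-wave phase shift.
Bottom surface (2.6 → 3.12): reflection off a higher-index medium gives a half-wave phase shift.
Net: no relative phase inversion (both shifts match).
For strong reflection here: 2 n t = m λ.
Minimum nonzero at m = 1: t = λ / (2 n) = 772 / (2 × 2.6) = 148 nm.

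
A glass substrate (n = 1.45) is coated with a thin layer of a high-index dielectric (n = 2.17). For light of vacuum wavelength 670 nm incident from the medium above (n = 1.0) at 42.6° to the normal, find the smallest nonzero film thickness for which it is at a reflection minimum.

162 nm

Top surface (1.0 → 2.17): reflection off a higher-index medium gives a half-wave phase shift.
At the lower boundary (n = 2.17 to n = 1.45) the reflected ray undergoes no phase shift.
The two reflections differ by half a wavelength.
For minimum reflection here: 2 n t cos θ_r = m λ.
Snell's law: 1.0 sin 42.6° = 2.17 sin θ_r → sin θ_r = 0.312, cos θ_r = 0.950.
Minimum nonzero at m = 1: t = λ / (2 n cos θ_r) = 670 / (2 × 2.17 × 0.950) = 162 nm.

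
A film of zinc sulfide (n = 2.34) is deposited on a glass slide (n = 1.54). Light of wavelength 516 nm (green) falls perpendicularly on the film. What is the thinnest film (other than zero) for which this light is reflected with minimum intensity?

110 nm

Ray reflecting at the top interface goes from n = 1.0 toward n = 2.34: a half-wave phase shift.
Ray reflecting at the bottom interface goes from n = 2.34 toward n = 1.54: no phase shift.
The two reflections differ by half a wavelength.
With one net inversion, destructive interference in reflection requires 2 n t = m λ.
Minimum nonzero at m = 1: t = λ / (2 n) = 516 / (2 × 2.34) = 110 nm.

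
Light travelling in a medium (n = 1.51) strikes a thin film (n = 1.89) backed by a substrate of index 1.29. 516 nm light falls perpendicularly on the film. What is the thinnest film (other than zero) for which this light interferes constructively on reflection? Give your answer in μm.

Ray reflecting at the top interface goes from n = 1.51 toward n = 1.89: a half-wave phase shift.
Bottom surface (1.89 → 1.29): reflection off a lower-index medium gives no phase shift.
Net: one phase inversion between the two reflected rays.
With one net inversion, constructive interference in reflection requires 2 n t = (m + ½) λ.
Minimum at m = 0: t = λ / (4 n) = 516 / (4 × 1.89) = 68.3 nm.

0.0683 μm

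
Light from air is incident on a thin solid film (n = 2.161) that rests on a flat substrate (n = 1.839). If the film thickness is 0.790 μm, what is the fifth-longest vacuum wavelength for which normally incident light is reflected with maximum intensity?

Ray reflecting at the top interface goes from n = 1.0 toward n = 2.161: a half-wave phase shift.
Bottom surface (2.161 → 1.839): reflection off a lower-index medium gives no phase shift.
Net: one phase inversion between the two reflected rays.
So the condition for constructive reflection is 2 n t = (m + ½) λ.
λ = 2 n t / (m + ½). The fifth-longest wavelength is m = 4: λ = 2 × 2.161 × 790 / 4.50 = 759 nm.

759 nm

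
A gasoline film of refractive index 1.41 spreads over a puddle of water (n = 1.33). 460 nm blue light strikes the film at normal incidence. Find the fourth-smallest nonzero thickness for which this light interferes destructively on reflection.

Ray reflecting at the top interface goes from n = 1.0 toward n = 1.41: a half-wave phase shift.
Bottom surface (1.41 → 1.33): reflection off a lower-index medium gives no phase shift.
Exactly one π shift → a net half-wave offset.
So the condition for destructive reflection is 2 n t = m λ.
The fourth-smallest nonzero thickness corresponds to m = 4: t = m λ / (2 n) = 4.00 × 460 / (2 × 1.41) = 652 nm.

652 nm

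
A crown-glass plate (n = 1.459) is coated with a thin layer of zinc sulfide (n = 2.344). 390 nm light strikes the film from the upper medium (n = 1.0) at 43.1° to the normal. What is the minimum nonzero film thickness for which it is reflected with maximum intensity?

43.5 nm

At the upper boundary (n = 1.0 to n = 2.344) the reflected ray undergoes a half-wave phase shift.
Bottom surface (2.344 → 1.459): reflection off a lower-index medium gives no phase shift.
Net: one phase inversion between the two reflected rays.
For strong reflection here: 2 n t cos θ_r = (m + ½) λ.
Snell's law: 1.0 sin 43.1° = 2.344 sin θ_r → sin θ_r = 0.291, cos θ_r = 0.957.
Minimum at m = 0: t = λ / (4 n cos θ_r) = 390 / (4 × 2.344 × 0.957) = 43.5 nm.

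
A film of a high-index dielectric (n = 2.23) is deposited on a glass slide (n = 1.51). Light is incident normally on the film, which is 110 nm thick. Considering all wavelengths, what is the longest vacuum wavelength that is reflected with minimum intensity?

Top surface (1.0 → 2.23): reflection off a higher-index medium gives a half-wave phase shift.
Ray reflecting at the bottom interface goes from n = 2.23 toward n = 1.51: no phase shift.
Exactly one π shift → a net half-wave offset.
So the condition for destructive reflection is 2 n t = m λ.
λ = 2 n t / m. The longest wavelength is m = 1: λ = 2 × 2.23 × 110 / 1.00 = 491 nm.

491 nm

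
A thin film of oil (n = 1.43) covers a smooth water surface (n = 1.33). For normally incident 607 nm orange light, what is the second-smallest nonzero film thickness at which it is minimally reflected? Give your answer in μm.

0.424 μm

Top surface (1.0 → 1.43): reflection off a higher-index medium gives a half-wave phase shift.
Bottom surface (1.43 → 1.33): reflection off a lower-index medium gives no phase shift.
Exactly one π shift → a net half-wave offset.
So the condition for destructive reflection is 2 n t = m λ.
The second-smallest nonzero thickness corresponds to m = 2: t = m λ / (2 n) = 2.00 × 607 / (2 × 1.43) = 424 nm.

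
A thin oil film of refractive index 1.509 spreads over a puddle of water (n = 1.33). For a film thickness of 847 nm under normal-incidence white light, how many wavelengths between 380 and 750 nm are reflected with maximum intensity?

4

Top surface (1.0 → 1.509): reflection off a higher-index medium gives a half-wave phase shift.
Bottom surface (1.509 → 1.33): reflection off a lower-index medium gives no phase shift.
The two reflections differ by half a wavelength.
So the condition for constructive reflection is 2 n t = (m + ½) λ.
λ = 2 n t / (m + ½) = 2556 / (m + ½) nm.
m=2: 1022 nm (IR); m=3: 730 nm (visible); m=4: 568 nm (visible); m=5: 465 nm (visible); m=6: 393 nm (visible); m=7: 341 nm (UV).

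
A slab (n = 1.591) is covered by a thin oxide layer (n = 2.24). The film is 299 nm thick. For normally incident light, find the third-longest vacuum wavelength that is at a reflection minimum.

447 nm

Top surface (1.0 → 2.24): reflection off a higher-index medium gives a half-wave phase shift.
Bottom surface (2.24 → 1.591): reflection off a lower-index medium gives no phase shift.
The two reflections differ by half a wavelength.
With one net inversion, destructive interference in reflection requires 2 n t = m λ.
λ = 2 n t / m. The third-longest wavelength is m = 3: λ = 2 × 2.24 × 299 / 3.00 = 447 nm.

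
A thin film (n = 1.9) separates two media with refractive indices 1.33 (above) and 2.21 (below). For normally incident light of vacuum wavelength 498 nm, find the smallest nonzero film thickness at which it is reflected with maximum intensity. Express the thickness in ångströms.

At the upper boundary (n = 1.33 to n = 1.9) the reflected ray undergoes a half-wave phase shift.
Ray reflecting at the bottom interface goes from n = 1.9 toward n = 2.21: a half-wave phase shift.
The two reflections carry the same phase change, so no net offset.
So the condition for constructive reflection is 2 n t = m λ.
Minimum nonzero at m = 1: t = λ / (2 n) = 498 / (2 × 1.9) = 131 nm.

1311 Å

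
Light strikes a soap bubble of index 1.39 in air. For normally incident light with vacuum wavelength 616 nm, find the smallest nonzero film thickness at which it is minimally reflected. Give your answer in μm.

Top surface (1.0 → 1.39): reflection off a higher-index medium gives a half-wave phase shift.
Bottom surface (1.39 → 1.0): reflection off a lower-index medium gives no phase shift.
Exactly one π shift → a net half-wave offset.
With one net inversion, destructive interference in reflection requires 2 n t = m λ.
Minimum nonzero at m = 1: t = λ / (2 n) = 616 / (2 × 1.39) = 222 nm.

0.222 μm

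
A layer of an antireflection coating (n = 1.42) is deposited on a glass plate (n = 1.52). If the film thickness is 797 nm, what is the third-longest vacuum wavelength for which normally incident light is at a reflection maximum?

754 nm

Top surface (1.0 → 1.42): reflection off a higher-index medium gives a half-wave phase shift.
At the lower boundary (n = 1.42 to n = 1.52) the reflected ray undergoes a half-wave phase shift.
Net: no relative phase inversion (both shifts match).
So the condition for constructive reflection is 2 n t = m λ.
λ = 2 n t / m. The third-longest wavelength is m = 3: λ = 2 × 1.42 × 797 / 3.00 = 754 nm.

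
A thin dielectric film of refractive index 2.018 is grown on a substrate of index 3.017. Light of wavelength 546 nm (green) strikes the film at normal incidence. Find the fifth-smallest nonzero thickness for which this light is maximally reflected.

Top surface (1.0 → 2.018): reflection off a higher-index medium gives a half-wave phase shift.
Bottom surface (2.018 → 3.017): reflection off a higher-index medium gives a half-wave phase shift.
Zero or two π shifts → no net half-wave offset.
With no net inversion, constructive interference in reflection requires 2 n t = m λ.
The fifth-smallest nonzero thickness corresponds to m = 5: t = m λ / (2 n) = 5.00 × 546 / (2 × 2.018) = 676 nm.

676 nm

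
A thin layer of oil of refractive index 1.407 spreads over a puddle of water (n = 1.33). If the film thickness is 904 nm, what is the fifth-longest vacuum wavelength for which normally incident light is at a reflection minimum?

At the upper boundary (n = 1.0 to n = 1.407) the reflected ray undergoes a half-wave phase shift.
Bottom surface (1.407 → 1.33): reflection off a lower-index medium gives no phase shift.
The two reflections differ by half a wavelength.
With one net inversion, destructive interference in reflection requires 2 n t = m λ.
λ = 2 n t / m. The fifth-longest wavelength is m = 5: λ = 2 × 1.407 × 904 / 5.00 = 509 nm.

509 nm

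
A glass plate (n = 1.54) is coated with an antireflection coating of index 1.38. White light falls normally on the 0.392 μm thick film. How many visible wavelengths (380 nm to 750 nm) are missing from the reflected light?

Top surface (1.0 → 1.38): reflection off a higher-index medium gives a half-wave phase shift.
Ray reflecting at the bottom interface goes from n = 1.38 toward n = 1.54: a half-wave phase shift.
Zero or two π shifts → no net half-wave offset.
For dark reflection here: 2 n t = (m + ½) λ.
λ = 2 n t / (m + ½) = 1082 / (m + ½) nm.
m=0: 2164 nm (IR); m=1: 721 nm (visible); m=2: 433 nm (visible); m=3: 309 nm (UV).

2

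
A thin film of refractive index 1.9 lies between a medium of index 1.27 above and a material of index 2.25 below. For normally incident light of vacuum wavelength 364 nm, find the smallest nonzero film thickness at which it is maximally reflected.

At the upper boundary (n = 1.27 to n = 1.9) the reflected ray undergoes a half-wave phase shift.
Ray reflecting at the bottom interface goes from n = 1.9 toward n = 2.25: a half-wave phase shift.
The two reflections carry the same phase change, so no net offset.
So the condition for constructive reflection is 2 n t = m λ.
Minimum nonzero at m = 1: t = λ / (2 n) = 364 / (2 × 1.9) = 95.8 nm.

95.8 nm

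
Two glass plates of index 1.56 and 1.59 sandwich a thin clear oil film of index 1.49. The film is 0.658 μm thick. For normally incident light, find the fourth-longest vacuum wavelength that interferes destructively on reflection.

Ray reflecting at the top interface goes from n = 1.56 toward n = 1.49: no phase shift.
Bottom surface (1.49 → 1.59): reflection off a higher-index medium gives a half-wave phase shift.
Net: one phase inversion between the two reflected rays.
For weak reflection here: 2 n t = m λ.
λ = 2 n t / m. The fourth-longest wavelength is m = 4: λ = 2 × 1.49 × 658 / 4.00 = 490 nm.

490 nm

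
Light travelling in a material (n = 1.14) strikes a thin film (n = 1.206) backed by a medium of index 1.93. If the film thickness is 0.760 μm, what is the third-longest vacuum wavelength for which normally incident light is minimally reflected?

733 nm

At the upper boundary (n = 1.14 to n = 1.206) the reflected ray undergoes a half-wave phase shift.
At the lower boundary (n = 1.206 to n = 1.93) the reflected ray undergoes a half-wave phase shift.
The two reflections carry the same phase change, so no net offset.
So the condition for destructive reflection is 2 n t = (m + ½) λ.
λ = 2 n t / (m + ½). The third-longest wavelength is m = 2: λ = 2 × 1.206 × 760 / 2.50 = 733 nm.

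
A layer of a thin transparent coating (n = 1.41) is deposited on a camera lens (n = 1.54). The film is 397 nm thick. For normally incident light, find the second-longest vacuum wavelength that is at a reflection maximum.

560 nm

Ray reflecting at the top interface goes from n = 1.0 toward n = 1.41: a half-wave phase shift.
Bottom surface (1.41 → 1.54): reflection off a higher-index medium gives a half-wave phase shift.
The two reflections carry the same phase change, so no net offset.
With no net inversion, constructive interference in reflection requires 2 n t = m λ.
λ = 2 n t / m. The second-longest wavelength is m = 2: λ = 2 × 1.41 × 397 / 2.00 = 560 nm.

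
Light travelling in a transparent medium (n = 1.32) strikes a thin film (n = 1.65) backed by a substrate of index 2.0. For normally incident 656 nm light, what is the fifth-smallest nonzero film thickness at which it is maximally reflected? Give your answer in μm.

At the upper boundary (n = 1.32 to n = 1.65) the reflected ray undergoes a half-wave phase shift.
At the lower boundary (n = 1.65 to n = 2.0) the reflected ray undergoes a half-wave phase shift.
Net: no relative phase inversion (both shifts match).
So the condition for constructive reflection is 2 n t = m λ.
The fifth-smallest nonzero thickness corresponds to m = 5: t = m λ / (2 n) = 5.00 × 656 / (2 × 1.65) = 994 nm.

0.994 μm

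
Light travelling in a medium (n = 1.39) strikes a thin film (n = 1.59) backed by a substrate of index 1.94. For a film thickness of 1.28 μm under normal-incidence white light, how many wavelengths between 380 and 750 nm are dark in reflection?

6

Ray reflecting at the top interface goes from n = 1.39 toward n = 1.59: a half-wave phase shift.
At the lower boundary (n = 1.59 to n = 1.94) the reflected ray undergoes a half-wave phase shift.
Zero or two π shifts → no net half-wave offset.
For dark reflection here: 2 n t = (m + ½) λ.
λ = 2 n t / (m + ½) = 4070 / (m + ½) nm.
m=4: 905 nm (IR); m=5: 740 nm (visible); m=6: 626 nm (visible); m=7: 543 nm (visible); m=8: 479 nm (visible); m=9: 428 nm (visible); m=10: 388 nm (visible); m=11: 354 nm (UV).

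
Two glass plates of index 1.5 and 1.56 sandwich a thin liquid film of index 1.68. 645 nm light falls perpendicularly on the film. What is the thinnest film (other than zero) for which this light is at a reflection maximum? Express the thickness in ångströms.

At the upper boundary (n = 1.5 to n = 1.68) the reflected ray undergoes a half-wave phase shift.
Ray reflecting at the bottom interface goes from n = 1.68 toward n = 1.56: no phase shift.
Net: one phase inversion between the two reflected rays.
With one net inversion, constructive interference in reflection requires 2 n t = (m + ½) λ.
Minimum at m = 0: t = λ / (4 n) = 645 / (4 × 1.68) = 96.0 nm.

960 Å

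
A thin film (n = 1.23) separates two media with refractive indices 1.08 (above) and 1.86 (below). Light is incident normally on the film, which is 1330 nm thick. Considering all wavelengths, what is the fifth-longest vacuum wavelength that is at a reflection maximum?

At the upper boundary (n = 1.08 to n = 1.23) the reflected ray undergoes a half-wave phase shift.
Ray reflecting at the bottom interface goes from n = 1.23 toward n = 1.86: a half-wave phase shift.
The two reflections carry the same phase change, so no net offset.
With no net inversion, constructive interference in reflection requires 2 n t = m λ.
λ = 2 n t / m. The fifth-longest wavelength is m = 5: λ = 2 × 1.23 × 1330 / 5.00 = 654 nm.

654 nm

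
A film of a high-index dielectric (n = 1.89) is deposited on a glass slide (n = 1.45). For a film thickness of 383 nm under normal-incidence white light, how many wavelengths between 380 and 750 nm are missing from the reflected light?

At the upper boundary (n = 1.0 to n = 1.89) the reflected ray undergoes a half-wave phase shift.
Ray reflecting at the bottom interface goes from n = 1.89 toward n = 1.45: no phase shift.
The two reflections differ by half a wavelength.
For dark reflection here: 2 n t = m λ.
λ = 2 n t / m = 1448 / m nm.
m=1: 1448 nm (IR); m=2: 724 nm (visible); m=3: 483 nm (visible); m=4: 362 nm (UV).

2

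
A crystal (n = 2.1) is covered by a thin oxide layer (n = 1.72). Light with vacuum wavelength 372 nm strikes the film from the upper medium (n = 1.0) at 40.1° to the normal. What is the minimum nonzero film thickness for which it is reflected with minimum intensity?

58.3 nm

Ray reflecting at the top interface goes from n = 1.0 toward n = 1.72: a half-wave phase shift.
At the lower boundary (n = 1.72 to n = 2.1) the reflected ray undergoes a half-wave phase shift.
Net: no relative phase inversion (both shifts match).
So the condition for destructive reflection is 2 n t cos θ_r = (m + ½) λ.
Snell's law: 1.0 sin 40.1° = 1.72 sin θ_r → sin θ_r = 0.374, cos θ_r = 0.927.
Minimum at m = 0: t = λ / (4 n cos θ_r) = 372 / (4 × 1.72 × 0.927) = 58.3 nm.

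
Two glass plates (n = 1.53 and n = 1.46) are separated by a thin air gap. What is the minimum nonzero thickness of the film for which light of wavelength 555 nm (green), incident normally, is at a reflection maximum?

Ray reflecting at the top interface goes from n = 1.53 toward n = 1.0: no phase shift.
At the lower boundary (n = 1.0 to n = 1.46) the reflected ray undergoes a half-wave phase shift.
The two reflections differ by half a wavelength.
For bright reflection here: 2 n t = (m + ½) λ.
Minimum at m = 0: t = λ / (4 n) = 555 / (4 × 1.0) = 139 nm.

139 nm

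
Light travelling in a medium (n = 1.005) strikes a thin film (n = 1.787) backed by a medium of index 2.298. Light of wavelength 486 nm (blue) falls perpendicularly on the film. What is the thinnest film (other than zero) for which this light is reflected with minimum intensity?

68.0 nm

Top surface (1.005 → 1.787): reflection off a higher-index medium gives a half-wave phase shift.
Ray reflecting at the bottom interface goes from n = 1.787 toward n = 2.298: a half-wave phase shift.
Zero or two π shifts → no net half-wave offset.
For minimum reflection here: 2 n t = (m + ½) λ.
Minimum at m = 0: t = λ / (4 n) = 486 / (4 × 1.787) = 68.0 nm.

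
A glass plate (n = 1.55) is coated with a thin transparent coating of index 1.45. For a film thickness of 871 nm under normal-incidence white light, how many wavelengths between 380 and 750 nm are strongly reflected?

Top surface (1.0 → 1.45): reflection off a higher-index medium gives a half-wave phase shift.
At the lower boundary (n = 1.45 to n = 1.55) the reflected ray undergoes a half-wave phase shift.
Zero or two π shifts → no net half-wave offset.
So the condition for constructive reflection is 2 n t = m λ.
λ = 2 n t / m = 2526 / m nm.
m=3: 842 nm (IR); m=4: 631 nm (visible); m=5: 505 nm (visible); m=6: 421 nm (visible); m=7: 361 nm (UV).

3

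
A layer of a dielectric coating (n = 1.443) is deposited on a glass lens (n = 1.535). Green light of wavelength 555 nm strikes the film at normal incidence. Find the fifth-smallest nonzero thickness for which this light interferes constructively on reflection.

962 nm

Top surface (1.0 → 1.443): reflection off a higher-index medium gives a half-wave phase shift.
Bottom surface (1.443 → 1.535): reflection off a higher-index medium gives a half-wave phase shift.
The two reflections carry the same phase change, so no net offset.
For bright reflection here: 2 n t = m λ.
The fifth-smallest nonzero thickness corresponds to m = 5: t = m λ / (2 n) = 5.00 × 555 / (2 × 1.443) = 962 nm.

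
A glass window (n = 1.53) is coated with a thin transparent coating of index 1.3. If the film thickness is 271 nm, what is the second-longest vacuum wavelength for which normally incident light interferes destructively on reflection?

At the upper boundary (n = 1.0 to n = 1.3) the reflected ray undergoes a half-wave phase shift.
Ray reflecting at the bottom interface goes from n = 1.3 toward n = 1.53: a half-wave phase shift.
Net: no relative phase inversion (both shifts match).
So the condition for destructive reflection is 2 n t = (m + ½) λ.
λ = 2 n t / (m + ½). The second-longest wavelength is m = 1: λ = 2 × 1.3 × 271 / 1.50 = 470 nm.

470 nm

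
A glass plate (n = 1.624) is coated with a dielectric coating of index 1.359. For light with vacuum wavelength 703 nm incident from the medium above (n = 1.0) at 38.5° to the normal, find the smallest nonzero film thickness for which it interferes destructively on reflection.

145 nm

Top surface (1.0 → 1.359): reflection off a higher-index medium gives a half-wave phase shift.
Bottom surface (1.359 → 1.624): reflection off a higher-index medium gives a half-wave phase shift.
Net: no relative phase inversion (both shifts match).
With no net inversion, destructive interference in reflection requires 2 n t cos θ_r = (m + ½) λ.
Snell's law: 1.0 sin 38.5° = 1.359 sin θ_r → sin θ_r = 0.458, cos θ_r = 0.889.
Minimum at m = 0: t = λ / (4 n cos θ_r) = 703 / (4 × 1.359 × 0.889) = 145 nm.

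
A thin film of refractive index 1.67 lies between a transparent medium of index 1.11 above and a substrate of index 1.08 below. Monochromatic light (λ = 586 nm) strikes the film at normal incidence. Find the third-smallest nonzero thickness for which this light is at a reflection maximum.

439 nm

Top surface (1.11 → 1.67): reflection off a higher-index medium gives a half-wave phase shift.
At the lower boundary (n = 1.67 to n = 1.08) the reflected ray undergoes no phase shift.
Exactly one π shift → a net half-wave offset.
For bright reflection here: 2 n t = (m + ½) λ.
The third-smallest nonzero thickness corresponds to m = 2: t = (m + ½) λ / (2 n) = 2.50 × 586 / (2 × 1.67) = 439 nm.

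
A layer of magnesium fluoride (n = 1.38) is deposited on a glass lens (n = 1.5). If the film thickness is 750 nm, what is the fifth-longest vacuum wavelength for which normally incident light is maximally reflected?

At the upper boundary (n = 1.0 to n = 1.38) the reflected ray undergoes a half-wave phase shift.
At the lower boundary (n = 1.38 to n = 1.5) the reflected ray undergoes a half-wave phase shift.
Zero or two π shifts → no net half-wave offset.
So the condition for constructive reflection is 2 n t = m λ.
λ = 2 n t / m. The fifth-longest wavelength is m = 5: λ = 2 × 1.38 × 750 / 5.00 = 414 nm.

414 nm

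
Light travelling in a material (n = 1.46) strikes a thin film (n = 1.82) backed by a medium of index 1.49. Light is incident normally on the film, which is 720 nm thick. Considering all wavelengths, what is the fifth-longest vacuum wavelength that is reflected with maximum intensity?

Top surface (1.46 → 1.82): reflection off a higher-index medium gives a half-wave phase shift.
Bottom surface (1.82 → 1.49): reflection off a lower-index medium gives no phase shift.
Exactly one π shift → a net half-wave offset.
With one net inversion, constructive interference in reflection requires 2 n t = (m + ½) λ.
λ = 2 n t / (m + ½). The fifth-longest wavelength is m = 4: λ = 2 × 1.82 × 720 / 4.50 = 582 nm.

582 nm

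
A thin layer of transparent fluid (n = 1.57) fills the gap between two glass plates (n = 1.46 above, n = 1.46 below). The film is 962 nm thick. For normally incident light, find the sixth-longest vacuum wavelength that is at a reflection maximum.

Ray reflecting at the top interface goes from n = 1.46 toward n = 1.57: a half-wave phase shift.
At the lower boundary (n = 1.57 to n = 1.46) the reflected ray undergoes no phase shift.
Exactly one π shift → a net half-wave offset.
So the condition for constructive reflection is 2 n t = (m + ½) λ.
λ = 2 n t / (m + ½). The sixth-longest wavelength is m = 5: λ = 2 × 1.57 × 962 / 5.50 = 549 nm.

549 nm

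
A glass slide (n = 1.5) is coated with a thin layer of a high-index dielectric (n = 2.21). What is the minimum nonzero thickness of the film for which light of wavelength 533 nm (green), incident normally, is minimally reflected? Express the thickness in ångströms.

Ray reflecting at the top interface goes from n = 1.0 toward n = 2.21: a half-wave phase shift.
Ray reflecting at the bottom interface goes from n = 2.21 toward n = 1.5: no phase shift.
The two reflections differ by half a wavelength.
So the condition for destructive reflection is 2 n t = m λ.
Minimum nonzero at m = 1: t = λ / (2 n) = 533 / (2 × 2.21) = 121 nm.

1206 Å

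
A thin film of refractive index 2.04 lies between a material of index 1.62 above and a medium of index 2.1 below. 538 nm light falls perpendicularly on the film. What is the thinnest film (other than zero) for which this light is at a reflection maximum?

Ray reflecting at the top interface goes from n = 1.62 toward n = 2.04: a half-wave phase shift.
Bottom surface (2.04 → 2.1): reflection off a higher-index medium gives a half-wave phase shift.
The two reflections carry the same phase change, so no net offset.
For maximum reflection here: 2 n t = m λ.
Minimum nonzero at m = 1: t = λ / (2 n) = 538 / (2 × 2.04) = 132 nm.

132 nm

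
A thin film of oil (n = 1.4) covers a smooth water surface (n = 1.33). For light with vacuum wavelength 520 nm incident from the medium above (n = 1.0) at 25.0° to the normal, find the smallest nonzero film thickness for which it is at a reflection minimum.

195 nm

Ray reflecting at the top interface goes from n = 1.0 toward n = 1.4: a half-wave phase shift.
Ray reflecting at the bottom interface goes from n = 1.4 toward n = 1.33: no phase shift.
Exactly one π shift → a net half-wave offset.
For weak reflection here: 2 n t cos θ_r = m λ.
Snell's law: 1.0 sin 25.0° = 1.4 sin θ_r → sin θ_r = 0.302, cos θ_r = 0.953.
Minimum nonzero at m = 1: t = λ / (2 n cos θ_r) = 520 / (2 × 1.4 × 0.953) = 195 nm.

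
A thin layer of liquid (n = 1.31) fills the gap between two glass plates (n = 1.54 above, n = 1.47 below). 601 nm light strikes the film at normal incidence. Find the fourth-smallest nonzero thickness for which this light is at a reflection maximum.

Top surface (1.54 → 1.31): reflection off a lower-index medium gives no phase shift.
Ray reflecting at the bottom interface goes from n = 1.31 toward n = 1.47: a half-wave phase shift.
Net: one phase inversion between the two reflected rays.
So the condition for constructive reflection is 2 n t = (m + ½) λ.
The fourth-smallest nonzero thickness corresponds to m = 3: t = (m + ½) λ / (2 n) = 3.50 × 601 / (2 × 1.31) = 803 nm.

803 nm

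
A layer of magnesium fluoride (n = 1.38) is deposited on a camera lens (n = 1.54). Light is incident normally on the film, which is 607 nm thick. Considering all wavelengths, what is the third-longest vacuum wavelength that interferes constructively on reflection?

558 nm

Ray reflecting at the top interface goes from n = 1.0 toward n = 1.38: a half-wave phase shift.
Bottom surface (1.38 → 1.54): reflection off a higher-index medium gives a half-wave phase shift.
Zero or two π shifts → no net half-wave offset.
So the condition for constructive reflection is 2 n t = m λ.
λ = 2 n t / m. The third-longest wavelength is m = 3: λ = 2 × 1.38 × 607 / 3.00 = 558 nm.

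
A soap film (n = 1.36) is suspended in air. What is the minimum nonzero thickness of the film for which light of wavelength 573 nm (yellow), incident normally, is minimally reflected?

Ray reflecting at the top interface goes from n = 1.0 toward n = 1.36: a half-wave phase shift.
Ray reflecting at the bottom interface goes from n = 1.36 toward n = 1.0: no phase shift.
The two reflections differ by half a wavelength.
So the condition for destructive reflection is 2 n t = m λ.
Minimum nonzero at m = 1: t = λ / (2 n) = 573 / (2 × 1.36) = 211 nm.

211 nm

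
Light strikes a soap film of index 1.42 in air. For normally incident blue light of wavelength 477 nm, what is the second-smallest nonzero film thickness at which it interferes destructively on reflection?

336 nm

Ray reflecting at the top interface goes from n = 1.0 toward n = 1.42: a half-wave phase shift.
At the lower boundary (n = 1.42 to n = 1.0) the reflected ray undergoes no phase shift.
Net: one phase inversion between the two reflected rays.
For minimum reflection here: 2 n t = m λ.
The second-smallest nonzero thickness corresponds to m = 2: t = m λ / (2 n) = 2.00 × 477 / (2 × 1.42) = 336 nm.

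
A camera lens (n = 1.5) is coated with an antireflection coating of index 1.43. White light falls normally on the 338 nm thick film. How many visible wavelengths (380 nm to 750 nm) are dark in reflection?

2

At the upper boundary (n = 1.0 to n = 1.43) the reflected ray undergoes a half-wave phase shift.
Ray reflecting at the bottom interface goes from n = 1.43 toward n = 1.5: a half-wave phase shift.
Zero or two π shifts → no net half-wave offset.
For dark reflection here: 2 n t = (m + ½) λ.
λ = 2 n t / (m + ½) = 967 / (m + ½) nm.
m=0: 1933 nm (IR); m=1: 644 nm (visible); m=2: 387 nm (visible); m=3: 276 nm (UV).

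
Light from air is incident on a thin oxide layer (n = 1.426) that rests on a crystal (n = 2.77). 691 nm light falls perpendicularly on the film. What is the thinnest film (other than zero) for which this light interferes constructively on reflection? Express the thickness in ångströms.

2423 Å

Top surface (1.0 → 1.426): reflection off a higher-index medium gives a half-wave phase shift.
Bottom surface (1.426 → 2.77): reflection off a higher-index medium gives a half-wave phase shift.
The two reflections carry the same phase change, so no net offset.
For strong reflection here: 2 n t = m λ.
Minimum nonzero at m = 1: t = λ / (2 n) = 691 / (2 × 1.426) = 242 nm.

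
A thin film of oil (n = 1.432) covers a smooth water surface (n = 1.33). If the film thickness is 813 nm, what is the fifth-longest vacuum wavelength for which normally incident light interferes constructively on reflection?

517 nm

At the upper boundary (n = 1.0 to n = 1.432) the reflected ray undergoes a half-wave phase shift.
At the lower boundary (n = 1.432 to n = 1.33) the reflected ray undergoes no phase shift.
Exactly one π shift → a net half-wave offset.
For strong reflection here: 2 n t = (m + ½) λ.
λ = 2 n t / (m + ½). The fifth-longest wavelength is m = 4: λ = 2 × 1.432 × 813 / 4.50 = 517 nm.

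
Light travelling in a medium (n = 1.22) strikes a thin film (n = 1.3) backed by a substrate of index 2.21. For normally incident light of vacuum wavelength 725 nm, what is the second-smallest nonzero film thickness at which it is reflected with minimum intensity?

At the upper boundary (n = 1.22 to n = 1.3) the reflected ray undergoes a half-wave phase shift.
Ray reflecting at the bottom interface goes from n = 1.3 toward n = 2.21: a half-wave phase shift.
The two reflections carry the same phase change, so no net offset.
For dark reflection here: 2 n t = (m + ½) λ.
The second-smallest nonzero thickness corresponds to m = 1: t = (m + ½) λ / (2 n) = 1.50 × 725 / (2 × 1.3) = 418 nm.

418 nm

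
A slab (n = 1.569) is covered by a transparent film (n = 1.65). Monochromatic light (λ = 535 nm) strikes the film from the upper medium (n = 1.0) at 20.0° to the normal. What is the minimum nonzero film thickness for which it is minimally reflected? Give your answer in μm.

Ray reflecting at the top interface goes from n = 1.0 toward n = 1.65: a half-wave phase shift.
Bottom surface (1.65 → 1.569): reflection off a lower-index medium gives no phase shift.
Exactly one π shift → a net half-wave offset.
So the condition for destructive reflection is 2 n t cos θ_r = m λ.
Snell's law: 1.0 sin 20.0° = 1.65 sin θ_r → sin θ_r = 0.207, cos θ_r = 0.978.
Minimum nonzero at m = 1: t = λ / (2 n cos θ_r) = 535 / (2 × 1.65 × 0.978) = 166 nm.

0.166 μm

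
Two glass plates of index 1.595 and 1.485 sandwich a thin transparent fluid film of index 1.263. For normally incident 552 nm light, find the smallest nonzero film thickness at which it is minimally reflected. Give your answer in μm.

0.219 μm

Top surface (1.595 → 1.263): reflection off a lower-index medium gives no phase shift.
At the lower boundary (n = 1.263 to n = 1.485) the reflected ray undergoes a half-wave phase shift.
The two reflections differ by half a wavelength.
So the condition for destructive reflection is 2 n t = m λ.
Minimum nonzero at m = 1: t = λ / (2 n) = 552 / (2 × 1.263) = 219 nm.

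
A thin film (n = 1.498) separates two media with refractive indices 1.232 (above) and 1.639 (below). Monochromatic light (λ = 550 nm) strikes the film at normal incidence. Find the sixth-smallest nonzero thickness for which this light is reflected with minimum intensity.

1010 nm

Top surface (1.232 → 1.498): reflection off a higher-index medium gives a half-wave phase shift.
At the lower boundary (n = 1.498 to n = 1.639) the reflected ray undergoes a half-wave phase shift.
Net: no relative phase inversion (both shifts match).
For dark reflection here: 2 n t = (m + ½) λ.
The sixth-smallest nonzero thickness corresponds to m = 5: t = (m + ½) λ / (2 n) = 5.50 × 550 / (2 × 1.498) = 1010 nm.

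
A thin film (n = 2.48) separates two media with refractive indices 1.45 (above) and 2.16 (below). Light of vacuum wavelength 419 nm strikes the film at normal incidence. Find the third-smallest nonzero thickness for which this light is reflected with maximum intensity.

Top surface (1.45 → 2.48): reflection off a higher-index medium gives a half-wave phase shift.
Ray reflecting at the bottom interface goes from n = 2.48 toward n = 2.16: no phase shift.
The two reflections differ by half a wavelength.
For strong reflection here: 2 n t = (m + ½) λ.
The third-smallest nonzero thickness corresponds to m = 2: t = (m + ½) λ / (2 n) = 2.50 × 419 / (2 × 2.48) = 211 nm.

211 nm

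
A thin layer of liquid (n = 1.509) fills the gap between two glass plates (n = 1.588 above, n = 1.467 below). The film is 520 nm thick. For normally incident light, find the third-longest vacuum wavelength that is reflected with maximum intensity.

Top surface (1.588 → 1.509): reflection off a lower-index medium gives no phase shift.
Ray reflecting at the bottom interface goes from n = 1.509 toward n = 1.467: no phase shift.
The two reflections carry the same phase change, so no net offset.
So the condition for constructive reflection is 2 n t = m λ.
λ = 2 n t / m. The third-longest wavelength is m = 3: λ = 2 × 1.509 × 520 / 3.00 = 523 nm.

523 nm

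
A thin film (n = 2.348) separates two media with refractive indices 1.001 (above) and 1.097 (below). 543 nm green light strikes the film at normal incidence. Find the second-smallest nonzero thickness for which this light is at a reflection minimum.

At the upper boundary (n = 1.001 to n = 2.348) the reflected ray undergoes a half-wave phase shift.
At the lower boundary (n = 2.348 to n = 1.097) the reflected ray undergoes no phase shift.
Exactly one π shift → a net half-wave offset.
For minimum reflection here: 2 n t = m λ.
The second-smallest nonzero thickness corresponds to m = 2: t = m λ / (2 n) = 2.00 × 543 / (2 × 2.348) = 231 nm.

231 nm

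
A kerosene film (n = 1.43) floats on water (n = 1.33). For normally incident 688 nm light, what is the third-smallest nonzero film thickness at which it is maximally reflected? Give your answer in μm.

0.601 μm

Top surface (1.0 → 1.43): reflection off a higher-index medium gives a half-wave phase shift.
At the lower boundary (n = 1.43 to n = 1.33) the reflected ray undergoes no phase shift.
Net: one phase inversion between the two reflected rays.
For strong reflection here: 2 n t = (m + ½) λ.
The third-smallest nonzero thickness corresponds to m = 2: t = (m + ½) λ / (2 n) = 2.50 × 688 / (2 × 1.43) = 601 nm.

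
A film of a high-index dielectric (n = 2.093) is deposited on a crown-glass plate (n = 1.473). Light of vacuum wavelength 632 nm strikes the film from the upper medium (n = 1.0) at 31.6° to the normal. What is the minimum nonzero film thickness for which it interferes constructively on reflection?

At the upper boundary (n = 1.0 to n = 2.093) the reflected ray undergoes a half-wave phase shift.
Ray reflecting at the bottom interface goes from n = 2.093 toward n = 1.473: no phase shift.
Exactly one π shift → a net half-wave offset.
For bright reflection here: 2 n t cos θ_r = (m + ½) λ.
Snell's law: 1.0 sin 31.6° = 2.093 sin θ_r → sin θ_r = 0.250, cos θ_r = 0.968.
Minimum at m = 0: t = λ / (4 n cos θ_r) = 632 / (4 × 2.093 × 0.968) = 78.0 nm.

78.0 nm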